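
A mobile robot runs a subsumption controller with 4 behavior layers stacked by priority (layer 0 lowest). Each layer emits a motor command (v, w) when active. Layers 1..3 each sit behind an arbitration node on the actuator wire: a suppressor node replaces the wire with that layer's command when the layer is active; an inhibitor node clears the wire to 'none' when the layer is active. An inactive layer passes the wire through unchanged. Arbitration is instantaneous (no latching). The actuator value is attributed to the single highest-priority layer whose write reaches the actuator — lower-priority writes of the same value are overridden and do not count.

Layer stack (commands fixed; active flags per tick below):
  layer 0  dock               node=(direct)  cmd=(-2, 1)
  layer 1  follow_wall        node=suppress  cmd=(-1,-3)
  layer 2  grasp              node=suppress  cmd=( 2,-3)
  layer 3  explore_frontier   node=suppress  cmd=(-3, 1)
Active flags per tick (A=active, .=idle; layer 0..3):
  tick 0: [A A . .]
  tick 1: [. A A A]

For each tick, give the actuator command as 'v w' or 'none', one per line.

tick 0:
  L0 dock: active, feeds wire = (-2, 1)
  L1 follow_wall: active, suppressor → wire = (-1, -3)
  L2 grasp: idle → wire stays (-1, -3)
  L3 explore_frontier: idle → wire stays (-1, -3)
  actuator = (-1, -3)
tick 1:
  L0 dock: idle → wire = none
  L1 follow_wall: active, suppressor → wire = (-1, -3)
  L2 grasp: active, suppressor → wire = (2, -3)
  L3 explore_frontier: active, suppressor → wire = (-3, 1)
  actuator = (-3, 1)

-1 -3
-3 1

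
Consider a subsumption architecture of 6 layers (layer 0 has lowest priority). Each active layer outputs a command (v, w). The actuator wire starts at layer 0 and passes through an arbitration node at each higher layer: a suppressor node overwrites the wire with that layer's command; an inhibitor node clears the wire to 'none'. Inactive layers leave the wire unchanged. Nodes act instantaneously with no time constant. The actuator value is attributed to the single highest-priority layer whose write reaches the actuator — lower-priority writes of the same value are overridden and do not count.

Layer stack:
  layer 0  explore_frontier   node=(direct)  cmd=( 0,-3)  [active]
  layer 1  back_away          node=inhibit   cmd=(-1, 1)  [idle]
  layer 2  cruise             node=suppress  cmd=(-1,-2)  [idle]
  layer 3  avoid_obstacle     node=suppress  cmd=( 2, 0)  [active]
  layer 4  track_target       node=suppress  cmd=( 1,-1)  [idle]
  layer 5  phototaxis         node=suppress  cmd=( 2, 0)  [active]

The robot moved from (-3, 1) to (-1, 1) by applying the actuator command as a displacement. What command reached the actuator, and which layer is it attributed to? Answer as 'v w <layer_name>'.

displacement = (-1, 1) − (-3, 1) = (2, 0)
L0 explore_frontier: active, feeds wire = (0, -3)
L1 back_away: idle → wire stays (0, -3)
L2 cruise: idle → wire stays (0, -3)
L3 avoid_obstacle: active, suppressor → wire = (2, 0)
L4 track_target: idle → wire stays (2, 0)
L5 phototaxis: active, suppressor → wire = (2, 0)
actuator = (2, 0) — from layer 5 (phototaxis)

2 0 phototaxis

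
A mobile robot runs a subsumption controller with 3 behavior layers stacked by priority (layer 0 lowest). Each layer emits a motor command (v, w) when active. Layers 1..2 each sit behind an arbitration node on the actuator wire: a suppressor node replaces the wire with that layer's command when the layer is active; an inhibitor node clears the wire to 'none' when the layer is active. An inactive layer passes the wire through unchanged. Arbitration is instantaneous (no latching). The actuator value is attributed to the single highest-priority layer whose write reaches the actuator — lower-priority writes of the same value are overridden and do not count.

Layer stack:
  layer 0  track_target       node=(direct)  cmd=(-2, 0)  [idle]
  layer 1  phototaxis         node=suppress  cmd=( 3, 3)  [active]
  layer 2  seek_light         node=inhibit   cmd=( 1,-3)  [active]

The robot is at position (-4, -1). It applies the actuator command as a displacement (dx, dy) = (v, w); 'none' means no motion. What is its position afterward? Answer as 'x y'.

-4 -1

[0] track_target off; wire := none
[1] phototaxis on (suppress); wire := (3, 3)
[2] seek_light on (inhibit); wire := none
output none
position: (-4, -1) + none = (-4, -1)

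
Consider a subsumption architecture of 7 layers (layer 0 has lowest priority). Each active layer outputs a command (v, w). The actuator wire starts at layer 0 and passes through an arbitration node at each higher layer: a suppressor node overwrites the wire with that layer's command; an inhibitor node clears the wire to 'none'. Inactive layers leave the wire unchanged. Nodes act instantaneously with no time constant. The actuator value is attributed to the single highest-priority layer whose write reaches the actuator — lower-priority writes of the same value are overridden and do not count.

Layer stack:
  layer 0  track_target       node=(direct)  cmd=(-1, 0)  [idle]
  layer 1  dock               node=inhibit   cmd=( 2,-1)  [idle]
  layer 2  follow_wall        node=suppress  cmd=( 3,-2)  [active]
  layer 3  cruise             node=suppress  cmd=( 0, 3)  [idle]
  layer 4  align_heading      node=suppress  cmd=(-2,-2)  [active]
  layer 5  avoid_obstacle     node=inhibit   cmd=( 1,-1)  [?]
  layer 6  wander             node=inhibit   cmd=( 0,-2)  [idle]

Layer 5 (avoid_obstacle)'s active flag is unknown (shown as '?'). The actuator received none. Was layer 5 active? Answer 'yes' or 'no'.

If layer 5 is active=yes:
  actuator would be none
If layer 5 is active=no:
  actuator would be (-2, -2)
Observed none, so layer 5 was active.

yes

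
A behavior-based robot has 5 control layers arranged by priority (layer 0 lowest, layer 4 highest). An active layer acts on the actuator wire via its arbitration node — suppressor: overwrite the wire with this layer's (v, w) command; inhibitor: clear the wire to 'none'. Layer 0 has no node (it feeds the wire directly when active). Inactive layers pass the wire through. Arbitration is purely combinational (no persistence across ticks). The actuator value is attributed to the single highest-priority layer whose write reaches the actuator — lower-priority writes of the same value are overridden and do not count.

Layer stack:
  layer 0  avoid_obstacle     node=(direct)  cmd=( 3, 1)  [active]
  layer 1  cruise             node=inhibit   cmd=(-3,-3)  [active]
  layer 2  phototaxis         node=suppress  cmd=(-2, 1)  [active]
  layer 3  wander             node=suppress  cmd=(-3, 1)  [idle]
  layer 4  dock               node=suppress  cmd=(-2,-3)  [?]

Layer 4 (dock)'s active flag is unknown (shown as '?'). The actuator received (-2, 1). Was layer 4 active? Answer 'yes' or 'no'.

If layer 4 is active=yes:
  actuator would be (-2, -3)
If layer 4 is active=no:
  actuator would be (-2, 1)
Observed (-2, 1), so layer 4 was idle.

no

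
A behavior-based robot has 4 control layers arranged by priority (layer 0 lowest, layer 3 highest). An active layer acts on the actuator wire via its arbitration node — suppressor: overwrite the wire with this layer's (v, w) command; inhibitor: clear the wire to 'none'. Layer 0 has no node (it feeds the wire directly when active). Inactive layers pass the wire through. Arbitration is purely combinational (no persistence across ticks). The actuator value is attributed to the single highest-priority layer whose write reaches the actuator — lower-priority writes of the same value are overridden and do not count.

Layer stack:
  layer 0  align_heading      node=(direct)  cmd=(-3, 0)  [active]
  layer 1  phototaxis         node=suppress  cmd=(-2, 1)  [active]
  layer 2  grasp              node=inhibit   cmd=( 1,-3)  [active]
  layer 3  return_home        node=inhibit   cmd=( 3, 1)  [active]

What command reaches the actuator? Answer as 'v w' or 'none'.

layer 0 (align_heading) active — direct: (-3, 0)
layer 1 (phototaxis) active — suppresses: (-2, 1)
layer 2 (grasp) active — inhibits: none
layer 3 (return_home) active — inhibits: none
→ actuator none

none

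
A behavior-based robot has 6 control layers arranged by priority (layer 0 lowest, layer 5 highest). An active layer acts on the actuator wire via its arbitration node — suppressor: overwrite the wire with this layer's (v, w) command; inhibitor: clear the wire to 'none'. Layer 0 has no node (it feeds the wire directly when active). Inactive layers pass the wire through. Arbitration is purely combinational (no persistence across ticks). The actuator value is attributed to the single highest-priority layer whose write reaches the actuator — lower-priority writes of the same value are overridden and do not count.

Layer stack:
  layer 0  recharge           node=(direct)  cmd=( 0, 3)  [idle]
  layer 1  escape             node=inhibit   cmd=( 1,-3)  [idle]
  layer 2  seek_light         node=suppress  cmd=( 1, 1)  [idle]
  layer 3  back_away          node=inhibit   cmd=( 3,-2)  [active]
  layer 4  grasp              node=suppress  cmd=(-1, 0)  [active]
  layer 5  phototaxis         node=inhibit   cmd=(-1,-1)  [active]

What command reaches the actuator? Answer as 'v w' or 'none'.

none

L0 recharge: idle → wire = none
L1 escape: idle → wire stays none
L2 seek_light: idle → wire stays none
L3 back_away: active, inhibitor → wire = none
L4 grasp: active, suppressor → wire = (-1, 0)
L5 phototaxis: active, inhibitor → wire = none
actuator = none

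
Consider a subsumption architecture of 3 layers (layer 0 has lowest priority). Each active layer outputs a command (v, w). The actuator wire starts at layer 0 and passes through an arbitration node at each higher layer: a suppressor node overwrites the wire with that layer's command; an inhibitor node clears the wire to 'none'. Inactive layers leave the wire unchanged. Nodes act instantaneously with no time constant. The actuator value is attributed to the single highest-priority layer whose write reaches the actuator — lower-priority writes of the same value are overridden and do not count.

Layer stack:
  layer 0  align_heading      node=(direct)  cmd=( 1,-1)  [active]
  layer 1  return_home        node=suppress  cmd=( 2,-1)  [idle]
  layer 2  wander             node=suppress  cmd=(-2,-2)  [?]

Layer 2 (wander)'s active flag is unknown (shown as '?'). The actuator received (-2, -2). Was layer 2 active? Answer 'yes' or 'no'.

If layer 2 is active=yes:
  actuator would be (-2, -2)
If layer 2 is active=no:
  actuator would be (1, -1)
Observed (-2, -2), so layer 2 was active.

yes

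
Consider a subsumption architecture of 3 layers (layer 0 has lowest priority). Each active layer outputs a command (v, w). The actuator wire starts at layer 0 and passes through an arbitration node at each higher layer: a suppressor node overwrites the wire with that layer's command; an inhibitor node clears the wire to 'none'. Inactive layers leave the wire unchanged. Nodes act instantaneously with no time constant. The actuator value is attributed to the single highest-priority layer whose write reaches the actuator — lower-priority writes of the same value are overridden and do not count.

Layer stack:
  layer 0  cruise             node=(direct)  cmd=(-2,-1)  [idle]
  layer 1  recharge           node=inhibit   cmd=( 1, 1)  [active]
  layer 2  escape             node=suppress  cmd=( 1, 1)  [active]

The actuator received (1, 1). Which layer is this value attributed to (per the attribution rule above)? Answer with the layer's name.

layer 0 (cruise) idle — none
layer 1 (recharge) active — inhibits: none
layer 2 (escape) active — suppresses: (1, 1)
→ actuator (1, 1)
last writer: layer 2 = escape

escape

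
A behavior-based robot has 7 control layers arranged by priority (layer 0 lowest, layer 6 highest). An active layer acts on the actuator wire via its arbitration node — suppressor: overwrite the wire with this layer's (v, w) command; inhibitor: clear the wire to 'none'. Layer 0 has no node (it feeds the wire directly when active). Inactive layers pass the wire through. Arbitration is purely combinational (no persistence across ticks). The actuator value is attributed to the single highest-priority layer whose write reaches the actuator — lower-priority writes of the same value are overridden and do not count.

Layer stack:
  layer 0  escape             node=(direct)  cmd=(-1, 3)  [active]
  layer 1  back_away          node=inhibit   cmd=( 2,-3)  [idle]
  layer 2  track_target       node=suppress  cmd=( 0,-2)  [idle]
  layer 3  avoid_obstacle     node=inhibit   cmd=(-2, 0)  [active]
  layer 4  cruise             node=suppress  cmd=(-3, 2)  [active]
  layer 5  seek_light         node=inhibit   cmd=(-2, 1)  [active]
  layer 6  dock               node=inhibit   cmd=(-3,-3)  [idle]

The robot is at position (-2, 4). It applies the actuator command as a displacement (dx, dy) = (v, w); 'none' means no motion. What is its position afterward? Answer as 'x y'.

[0] escape on; wire := (-1, 3)
[1] back_away off; pass (-1, 3)
[2] track_target off; pass (-1, 3)
[3] avoid_obstacle on (inhibit); wire := none
[4] cruise on (suppress); wire := (-3, 2)
[5] seek_light on (inhibit); wire := none
[6] dock off; pass none
output none
position: (-2, 4) + none = (-2, 4)

-2 4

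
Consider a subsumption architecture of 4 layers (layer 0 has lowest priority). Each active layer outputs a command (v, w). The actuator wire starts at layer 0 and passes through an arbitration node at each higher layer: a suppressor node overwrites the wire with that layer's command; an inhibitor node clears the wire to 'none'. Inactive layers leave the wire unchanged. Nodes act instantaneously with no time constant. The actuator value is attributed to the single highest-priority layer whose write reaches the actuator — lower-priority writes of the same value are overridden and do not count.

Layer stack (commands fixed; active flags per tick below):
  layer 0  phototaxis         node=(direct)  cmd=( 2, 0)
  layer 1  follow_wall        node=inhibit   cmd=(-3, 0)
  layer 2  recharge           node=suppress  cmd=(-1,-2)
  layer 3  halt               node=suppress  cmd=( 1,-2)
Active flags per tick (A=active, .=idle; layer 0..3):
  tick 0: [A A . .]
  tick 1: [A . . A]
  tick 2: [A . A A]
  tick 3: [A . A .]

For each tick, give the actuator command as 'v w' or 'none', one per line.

tick 0:
  layer 0 (phototaxis) active — direct: (2, 0)
  layer 1 (follow_wall) active — inhibits: none
  layer 2 (recharge) idle — unchanged: none
  layer 3 (halt) idle — unchanged: none
  → actuator none
tick 1:
  layer 0 (phototaxis) active — direct: (2, 0)
  layer 1 (follow_wall) idle — unchanged: (2, 0)
  layer 2 (recharge) idle — unchanged: (2, 0)
  layer 3 (halt) active — suppresses: (1, -2)
  → actuator (1, -2)
tick 2:
  layer 0 (phototaxis) active — direct: (2, 0)
  layer 1 (follow_wall) idle — unchanged: (2, 0)
  layer 2 (recharge) active — suppresses: (-1, -2)
  layer 3 (halt) active — suppresses: (1, -2)
  → actuator (1, -2)
tick 3:
  layer 0 (phototaxis) active — direct: (2, 0)
  layer 1 (follow_wall) idle — unchanged: (2, 0)
  layer 2 (recharge) active — suppresses: (-1, -2)
  layer 3 (halt) idle — unchanged: (-1, -2)
  → actuator (-1, -2)

none
1 -2
1 -2
-1 -2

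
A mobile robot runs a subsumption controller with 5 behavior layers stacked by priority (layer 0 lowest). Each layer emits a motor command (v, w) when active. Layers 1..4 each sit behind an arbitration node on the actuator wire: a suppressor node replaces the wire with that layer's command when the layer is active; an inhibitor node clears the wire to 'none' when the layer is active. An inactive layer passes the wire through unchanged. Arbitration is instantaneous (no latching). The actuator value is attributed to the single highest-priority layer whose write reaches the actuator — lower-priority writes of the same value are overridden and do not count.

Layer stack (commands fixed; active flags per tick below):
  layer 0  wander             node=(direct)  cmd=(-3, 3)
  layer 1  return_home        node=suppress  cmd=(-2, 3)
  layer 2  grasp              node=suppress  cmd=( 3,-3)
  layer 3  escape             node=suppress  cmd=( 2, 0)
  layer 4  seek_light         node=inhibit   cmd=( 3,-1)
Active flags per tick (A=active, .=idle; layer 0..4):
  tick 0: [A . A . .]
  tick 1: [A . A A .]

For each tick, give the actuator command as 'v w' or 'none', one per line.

3 -3
2 0

tick 0:
  [0] wander on; wire := (-3, 3)
  [1] return_home off; pass (-3, 3)
  [2] grasp on (suppress); wire := (3, -3)
  [3] escape off; pass (3, -3)
  [4] seek_light off; pass (3, -3)
  output (3, -3)
tick 1:
  [0] wander on; wire := (-3, 3)
  [1] return_home off; pass (-3, 3)
  [2] grasp on (suppress); wire := (3, -3)
  [3] escape on (suppress); wire := (2, 0)
  [4] seek_light off; pass (2, 0)
  output (2, 0)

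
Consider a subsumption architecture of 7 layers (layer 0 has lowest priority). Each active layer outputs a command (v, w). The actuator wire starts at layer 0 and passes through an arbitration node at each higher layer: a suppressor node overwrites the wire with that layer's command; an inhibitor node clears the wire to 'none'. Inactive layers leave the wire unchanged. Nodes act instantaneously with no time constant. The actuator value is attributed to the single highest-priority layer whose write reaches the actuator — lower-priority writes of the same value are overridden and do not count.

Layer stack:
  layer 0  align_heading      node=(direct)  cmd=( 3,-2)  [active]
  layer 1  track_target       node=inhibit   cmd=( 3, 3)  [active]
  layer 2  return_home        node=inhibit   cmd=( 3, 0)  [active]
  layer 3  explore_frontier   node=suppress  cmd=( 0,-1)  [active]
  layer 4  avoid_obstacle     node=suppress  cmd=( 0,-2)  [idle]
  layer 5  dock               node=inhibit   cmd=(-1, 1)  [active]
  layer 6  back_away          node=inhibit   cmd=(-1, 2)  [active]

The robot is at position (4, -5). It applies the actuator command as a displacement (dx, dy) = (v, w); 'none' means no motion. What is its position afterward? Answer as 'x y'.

4 -5

[0] align_heading on; wire := (3, -2)
[1] track_target on (inhibit); wire := none
[2] return_home on (inhibit); wire := none
[3] explore_frontier on (suppress); wire := (0, -1)
[4] avoid_obstacle off; pass (0, -1)
[5] dock on (inhibit); wire := none
[6] back_away on (inhibit); wire := none
output none
position: (4, -5) + none = (4, -5)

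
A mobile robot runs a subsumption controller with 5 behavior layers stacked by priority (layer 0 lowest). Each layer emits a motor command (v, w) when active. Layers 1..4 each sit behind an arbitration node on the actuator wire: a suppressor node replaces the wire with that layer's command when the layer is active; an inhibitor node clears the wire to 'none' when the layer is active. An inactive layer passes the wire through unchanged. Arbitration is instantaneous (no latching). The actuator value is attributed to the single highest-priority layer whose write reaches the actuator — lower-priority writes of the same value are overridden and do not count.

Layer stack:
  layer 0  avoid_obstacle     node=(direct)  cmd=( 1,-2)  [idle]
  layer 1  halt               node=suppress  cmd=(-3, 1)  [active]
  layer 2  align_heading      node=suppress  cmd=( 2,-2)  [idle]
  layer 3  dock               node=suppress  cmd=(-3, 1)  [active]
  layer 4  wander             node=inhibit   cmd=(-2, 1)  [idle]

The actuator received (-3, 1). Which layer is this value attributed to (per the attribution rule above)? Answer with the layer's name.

dock

L0 avoid_obstacle: idle → wire = none
L1 halt: active, suppressor → wire = (-3, 1)
L2 align_heading: idle → wire stays (-3, 1)
L3 dock: active, suppressor → wire = (-3, 1)
L4 wander: idle → wire stays (-3, 1)
actuator = (-3, 1)
last writer: layer 3 = dock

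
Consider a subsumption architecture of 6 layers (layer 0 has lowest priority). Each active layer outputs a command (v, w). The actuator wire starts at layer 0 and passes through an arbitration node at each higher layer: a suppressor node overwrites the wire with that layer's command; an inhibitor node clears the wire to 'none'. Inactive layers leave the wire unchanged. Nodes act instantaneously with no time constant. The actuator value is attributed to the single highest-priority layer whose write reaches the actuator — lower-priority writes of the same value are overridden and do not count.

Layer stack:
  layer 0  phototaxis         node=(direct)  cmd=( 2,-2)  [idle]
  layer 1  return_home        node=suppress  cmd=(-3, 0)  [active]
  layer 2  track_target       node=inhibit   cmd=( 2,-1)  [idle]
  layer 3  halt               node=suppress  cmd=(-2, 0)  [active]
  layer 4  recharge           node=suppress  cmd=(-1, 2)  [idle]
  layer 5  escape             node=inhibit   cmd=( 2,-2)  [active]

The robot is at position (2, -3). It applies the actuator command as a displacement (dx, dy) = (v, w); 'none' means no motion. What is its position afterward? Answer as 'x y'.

2 -3

[0] phototaxis off; wire := none
[1] return_home on (suppress); wire := (-3, 0)
[2] track_target off; pass (-3, 0)
[3] halt on (suppress); wire := (-2, 0)
[4] recharge off; pass (-2, 0)
[5] escape on (inhibit); wire := none
output none
position: (2, -3) + none = (2, -3)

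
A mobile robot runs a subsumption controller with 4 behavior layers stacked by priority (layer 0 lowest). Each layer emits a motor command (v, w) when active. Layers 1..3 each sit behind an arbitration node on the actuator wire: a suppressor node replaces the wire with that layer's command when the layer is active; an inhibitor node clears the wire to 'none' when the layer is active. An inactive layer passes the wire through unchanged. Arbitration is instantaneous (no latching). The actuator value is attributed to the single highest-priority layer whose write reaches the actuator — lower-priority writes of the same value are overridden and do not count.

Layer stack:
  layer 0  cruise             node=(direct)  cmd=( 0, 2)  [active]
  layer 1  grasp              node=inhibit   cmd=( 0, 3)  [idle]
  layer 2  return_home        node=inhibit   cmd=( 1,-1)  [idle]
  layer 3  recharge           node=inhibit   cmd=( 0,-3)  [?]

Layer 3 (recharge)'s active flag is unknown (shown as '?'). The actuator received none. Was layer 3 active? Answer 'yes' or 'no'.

If layer 3 is active=yes:
  actuator would be none
If layer 3 is active=no:
  actuator would be (0, 2)
Observed none, so layer 3 was active.

yes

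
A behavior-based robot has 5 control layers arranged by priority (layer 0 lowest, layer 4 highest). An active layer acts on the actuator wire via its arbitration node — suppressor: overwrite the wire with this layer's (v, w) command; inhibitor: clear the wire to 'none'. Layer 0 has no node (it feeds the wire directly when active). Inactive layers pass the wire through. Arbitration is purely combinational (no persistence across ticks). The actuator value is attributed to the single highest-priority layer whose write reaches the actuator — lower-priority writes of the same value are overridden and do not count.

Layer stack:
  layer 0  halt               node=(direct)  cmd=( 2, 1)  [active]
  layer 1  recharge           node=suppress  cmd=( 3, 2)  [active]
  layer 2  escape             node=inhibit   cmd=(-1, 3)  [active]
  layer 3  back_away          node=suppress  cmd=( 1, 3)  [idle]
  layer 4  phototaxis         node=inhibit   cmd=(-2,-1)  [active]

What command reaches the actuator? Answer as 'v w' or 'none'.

none

layer 0 (halt) active — direct: (2, 1)
layer 1 (recharge) active — suppresses: (3, 2)
layer 2 (escape) active — inhibits: none
layer 3 (back_away) idle — unchanged: none
layer 4 (phototaxis) active — inhibits: none
→ actuator none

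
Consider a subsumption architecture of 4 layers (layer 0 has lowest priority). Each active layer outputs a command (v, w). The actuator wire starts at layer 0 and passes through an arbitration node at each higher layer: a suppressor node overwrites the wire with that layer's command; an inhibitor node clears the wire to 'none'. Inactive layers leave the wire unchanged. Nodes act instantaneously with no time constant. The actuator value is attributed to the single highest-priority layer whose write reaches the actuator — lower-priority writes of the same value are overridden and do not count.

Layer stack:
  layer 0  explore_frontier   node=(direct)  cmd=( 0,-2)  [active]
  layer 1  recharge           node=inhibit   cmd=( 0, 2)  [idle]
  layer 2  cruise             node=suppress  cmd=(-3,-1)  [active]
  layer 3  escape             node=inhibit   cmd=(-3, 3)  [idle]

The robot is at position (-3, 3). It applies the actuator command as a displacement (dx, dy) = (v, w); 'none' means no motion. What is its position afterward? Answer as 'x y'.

-6 2

[0] explore_frontier on; wire := (0, -2)
[1] recharge off; pass (0, -2)
[2] cruise on (suppress); wire := (-3, -1)
[3] escape off; pass (-3, -1)
output (-3, -1)
position: (-3, 3) + (-3, -1) = (-6, 2)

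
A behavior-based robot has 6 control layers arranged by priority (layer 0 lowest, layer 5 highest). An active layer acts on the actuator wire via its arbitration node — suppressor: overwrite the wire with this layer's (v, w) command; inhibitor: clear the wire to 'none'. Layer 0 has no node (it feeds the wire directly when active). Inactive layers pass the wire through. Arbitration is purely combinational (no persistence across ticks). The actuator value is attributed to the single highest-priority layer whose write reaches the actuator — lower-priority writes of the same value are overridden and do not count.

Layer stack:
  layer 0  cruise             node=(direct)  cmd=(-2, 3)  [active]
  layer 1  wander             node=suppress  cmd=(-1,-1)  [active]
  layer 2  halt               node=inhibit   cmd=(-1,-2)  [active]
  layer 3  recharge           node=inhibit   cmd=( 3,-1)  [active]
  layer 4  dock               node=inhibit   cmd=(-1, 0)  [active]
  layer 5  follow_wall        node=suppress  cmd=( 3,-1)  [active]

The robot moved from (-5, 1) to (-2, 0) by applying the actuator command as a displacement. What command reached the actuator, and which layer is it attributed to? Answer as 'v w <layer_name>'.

3 -1 follow_wall

displacement = (-2, 0) − (-5, 1) = (3, -1)
[0] cruise on; wire := (-2, 3)
[1] wander on (suppress); wire := (-1, -1)
[2] halt on (inhibit); wire := none
[3] recharge on (inhibit); wire := none
[4] dock on (inhibit); wire := none
[5] follow_wall on (suppress); wire := (3, -1)
output (3, -1) — from layer 5 (follow_wall)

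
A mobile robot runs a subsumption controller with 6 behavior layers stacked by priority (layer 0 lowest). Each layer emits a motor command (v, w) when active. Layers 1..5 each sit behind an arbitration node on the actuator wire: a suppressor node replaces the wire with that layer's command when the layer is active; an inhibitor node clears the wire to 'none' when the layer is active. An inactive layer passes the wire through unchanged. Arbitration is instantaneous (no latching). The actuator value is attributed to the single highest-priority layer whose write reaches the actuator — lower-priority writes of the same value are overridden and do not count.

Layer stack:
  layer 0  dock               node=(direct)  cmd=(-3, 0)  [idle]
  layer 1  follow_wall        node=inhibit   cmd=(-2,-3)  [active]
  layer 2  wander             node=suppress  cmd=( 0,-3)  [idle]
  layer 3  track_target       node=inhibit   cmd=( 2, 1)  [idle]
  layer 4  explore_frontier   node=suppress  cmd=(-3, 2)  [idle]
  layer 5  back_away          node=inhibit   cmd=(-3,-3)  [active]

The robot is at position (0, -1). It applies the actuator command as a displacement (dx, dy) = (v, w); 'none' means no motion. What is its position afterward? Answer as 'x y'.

0 -1

[0] dock off; wire := none
[1] follow_wall on (inhibit); wire := none
[2] wander off; pass none
[3] track_target off; pass none
[4] explore_frontier off; pass none
[5] back_away on (inhibit); wire := none
output none
position: (0, -1) + none = (0, -1)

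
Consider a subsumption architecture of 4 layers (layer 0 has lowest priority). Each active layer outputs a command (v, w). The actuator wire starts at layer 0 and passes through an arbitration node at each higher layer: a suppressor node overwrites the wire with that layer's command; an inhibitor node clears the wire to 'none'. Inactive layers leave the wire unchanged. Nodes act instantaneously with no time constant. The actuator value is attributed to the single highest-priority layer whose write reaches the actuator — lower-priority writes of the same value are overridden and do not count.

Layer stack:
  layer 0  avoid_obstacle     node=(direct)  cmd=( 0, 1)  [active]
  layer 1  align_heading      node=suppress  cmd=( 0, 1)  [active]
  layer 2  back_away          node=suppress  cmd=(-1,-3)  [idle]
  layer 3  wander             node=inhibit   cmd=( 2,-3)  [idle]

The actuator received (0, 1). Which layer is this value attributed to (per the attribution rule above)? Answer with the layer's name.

L0 avoid_obstacle: active, feeds wire = (0, 1)
L1 align_heading: active, suppressor → wire = (0, 1)
L2 back_away: idle → wire stays (0, 1)
L3 wander: idle → wire stays (0, 1)
actuator = (0, 1)
last writer: layer 1 = align_heading

align_heading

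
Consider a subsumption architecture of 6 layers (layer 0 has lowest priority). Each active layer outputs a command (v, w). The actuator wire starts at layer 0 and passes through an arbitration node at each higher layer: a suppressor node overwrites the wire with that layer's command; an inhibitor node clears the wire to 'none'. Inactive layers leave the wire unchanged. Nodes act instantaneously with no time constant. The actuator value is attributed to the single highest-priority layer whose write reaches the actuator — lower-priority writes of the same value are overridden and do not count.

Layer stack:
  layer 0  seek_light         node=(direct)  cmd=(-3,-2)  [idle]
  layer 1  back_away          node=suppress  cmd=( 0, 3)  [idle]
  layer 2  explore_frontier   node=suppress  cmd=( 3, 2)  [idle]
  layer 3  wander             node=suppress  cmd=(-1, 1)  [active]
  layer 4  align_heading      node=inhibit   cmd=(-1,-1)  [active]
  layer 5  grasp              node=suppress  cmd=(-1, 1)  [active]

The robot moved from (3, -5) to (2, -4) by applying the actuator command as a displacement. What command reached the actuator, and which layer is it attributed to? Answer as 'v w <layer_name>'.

-1 1 grasp

displacement = (2, -4) − (3, -5) = (-1, 1)
L0 seek_light: idle → wire = none
L1 back_away: idle → wire stays none
L2 explore_frontier: idle → wire stays none
L3 wander: active, suppressor → wire = (-1, 1)
L4 align_heading: active, inhibitor → wire = none
L5 grasp: active, suppressor → wire = (-1, 1)
actuator = (-1, 1) — from layer 5 (grasp)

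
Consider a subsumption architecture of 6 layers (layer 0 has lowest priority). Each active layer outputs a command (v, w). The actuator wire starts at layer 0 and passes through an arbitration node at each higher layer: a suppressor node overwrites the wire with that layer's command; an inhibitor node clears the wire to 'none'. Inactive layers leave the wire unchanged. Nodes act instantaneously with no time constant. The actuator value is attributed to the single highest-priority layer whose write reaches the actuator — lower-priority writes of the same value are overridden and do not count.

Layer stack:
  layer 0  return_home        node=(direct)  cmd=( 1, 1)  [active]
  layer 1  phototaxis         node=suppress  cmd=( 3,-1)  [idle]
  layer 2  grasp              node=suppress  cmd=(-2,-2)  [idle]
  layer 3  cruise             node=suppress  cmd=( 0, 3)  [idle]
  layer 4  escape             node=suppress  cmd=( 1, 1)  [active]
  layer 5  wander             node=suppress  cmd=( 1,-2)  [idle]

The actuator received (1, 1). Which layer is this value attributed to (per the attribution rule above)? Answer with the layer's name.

[0] return_home on; wire := (1, 1)
[1] phototaxis off; pass (1, 1)
[2] grasp off; pass (1, 1)
[3] cruise off; pass (1, 1)
[4] escape on (suppress); wire := (1, 1)
[5] wander off; pass (1, 1)
output (1, 1)
last writer: layer 4 = escape

escape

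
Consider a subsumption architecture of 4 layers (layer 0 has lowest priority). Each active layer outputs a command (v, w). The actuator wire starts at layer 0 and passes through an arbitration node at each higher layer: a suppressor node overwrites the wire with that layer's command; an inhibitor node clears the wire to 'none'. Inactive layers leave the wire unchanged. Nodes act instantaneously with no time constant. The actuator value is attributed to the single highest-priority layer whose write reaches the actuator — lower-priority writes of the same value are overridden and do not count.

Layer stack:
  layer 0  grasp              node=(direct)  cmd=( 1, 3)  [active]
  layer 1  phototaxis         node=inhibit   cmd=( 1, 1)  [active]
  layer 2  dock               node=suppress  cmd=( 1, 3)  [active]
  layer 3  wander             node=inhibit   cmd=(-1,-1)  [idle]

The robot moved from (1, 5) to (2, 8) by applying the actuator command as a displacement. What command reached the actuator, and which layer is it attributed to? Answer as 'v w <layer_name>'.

displacement = (2, 8) − (1, 5) = (1, 3)
layer 0 (grasp) active — direct: (1, 3)
layer 1 (phototaxis) active — inhibits: none
layer 2 (dock) active — suppresses: (1, 3)
layer 3 (wander) idle — unchanged: (1, 3)
→ actuator (1, 3) — from layer 2 (dock)

1 3 dock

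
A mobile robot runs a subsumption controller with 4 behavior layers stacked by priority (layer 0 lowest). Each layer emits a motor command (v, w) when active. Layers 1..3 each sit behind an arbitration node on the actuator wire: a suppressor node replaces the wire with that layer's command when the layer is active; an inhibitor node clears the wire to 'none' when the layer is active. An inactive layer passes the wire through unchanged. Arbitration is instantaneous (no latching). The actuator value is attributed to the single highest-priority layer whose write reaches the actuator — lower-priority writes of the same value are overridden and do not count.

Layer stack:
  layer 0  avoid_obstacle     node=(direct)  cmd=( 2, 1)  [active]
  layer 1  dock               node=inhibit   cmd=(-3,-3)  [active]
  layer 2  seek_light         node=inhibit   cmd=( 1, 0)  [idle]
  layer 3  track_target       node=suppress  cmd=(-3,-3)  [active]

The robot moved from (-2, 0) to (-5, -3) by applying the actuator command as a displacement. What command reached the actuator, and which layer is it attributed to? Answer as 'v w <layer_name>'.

displacement = (-5, -3) − (-2, 0) = (-3, -3)
L0 avoid_obstacle: active, feeds wire = (2, 1)
L1 dock: active, inhibitor → wire = none
L2 seek_light: idle → wire stays none
L3 track_target: active, suppressor → wire = (-3, -3)
actuator = (-3, -3) — from layer 3 (track_target)

-3 -3 track_target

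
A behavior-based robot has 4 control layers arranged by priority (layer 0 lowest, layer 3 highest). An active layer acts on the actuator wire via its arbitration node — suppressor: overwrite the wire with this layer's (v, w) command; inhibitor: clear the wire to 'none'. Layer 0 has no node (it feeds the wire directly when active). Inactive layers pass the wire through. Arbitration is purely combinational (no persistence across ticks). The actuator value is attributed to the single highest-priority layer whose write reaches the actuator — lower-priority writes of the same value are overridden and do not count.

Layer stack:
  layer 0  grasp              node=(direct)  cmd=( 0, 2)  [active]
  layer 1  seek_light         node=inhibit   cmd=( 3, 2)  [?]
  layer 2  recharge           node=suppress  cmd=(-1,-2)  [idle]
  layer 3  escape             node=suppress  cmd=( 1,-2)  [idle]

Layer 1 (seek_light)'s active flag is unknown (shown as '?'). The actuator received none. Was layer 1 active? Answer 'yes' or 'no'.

yes

If layer 1 is active=yes:
  actuator would be none
If layer 1 is active=no:
  actuator would be (0, 2)
Observed none, so layer 1 was active.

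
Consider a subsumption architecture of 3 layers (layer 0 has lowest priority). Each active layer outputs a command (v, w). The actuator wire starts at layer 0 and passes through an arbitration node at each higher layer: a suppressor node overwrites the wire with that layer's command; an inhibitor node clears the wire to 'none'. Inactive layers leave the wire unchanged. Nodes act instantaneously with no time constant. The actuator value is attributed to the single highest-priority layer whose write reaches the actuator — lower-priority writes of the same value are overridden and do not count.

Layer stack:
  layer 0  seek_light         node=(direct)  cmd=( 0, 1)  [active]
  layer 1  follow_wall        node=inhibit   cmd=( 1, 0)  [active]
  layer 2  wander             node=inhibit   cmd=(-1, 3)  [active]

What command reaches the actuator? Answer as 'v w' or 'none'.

L0 seek_light: active, feeds wire = (0, 1)
L1 follow_wall: active, inhibitor → wire = none
L2 wander: active, inhibitor → wire = none
actuator = none

none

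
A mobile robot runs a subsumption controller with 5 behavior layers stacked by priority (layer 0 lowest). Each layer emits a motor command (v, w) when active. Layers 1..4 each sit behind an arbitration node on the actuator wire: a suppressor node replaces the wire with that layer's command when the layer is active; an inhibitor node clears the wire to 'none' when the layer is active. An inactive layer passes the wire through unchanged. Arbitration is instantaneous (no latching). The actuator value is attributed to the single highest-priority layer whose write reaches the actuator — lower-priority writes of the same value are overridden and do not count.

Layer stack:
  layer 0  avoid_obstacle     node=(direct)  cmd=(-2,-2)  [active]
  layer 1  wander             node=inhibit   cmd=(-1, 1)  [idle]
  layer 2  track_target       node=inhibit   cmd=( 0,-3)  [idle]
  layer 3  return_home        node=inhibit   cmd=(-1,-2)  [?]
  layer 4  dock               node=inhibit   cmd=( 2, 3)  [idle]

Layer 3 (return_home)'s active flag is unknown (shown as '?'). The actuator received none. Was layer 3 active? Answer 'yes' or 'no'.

If layer 3 is active=yes:
  actuator would be none
If layer 3 is active=no:
  actuator would be (-2, -2)
Observed none, so layer 3 was active.

yes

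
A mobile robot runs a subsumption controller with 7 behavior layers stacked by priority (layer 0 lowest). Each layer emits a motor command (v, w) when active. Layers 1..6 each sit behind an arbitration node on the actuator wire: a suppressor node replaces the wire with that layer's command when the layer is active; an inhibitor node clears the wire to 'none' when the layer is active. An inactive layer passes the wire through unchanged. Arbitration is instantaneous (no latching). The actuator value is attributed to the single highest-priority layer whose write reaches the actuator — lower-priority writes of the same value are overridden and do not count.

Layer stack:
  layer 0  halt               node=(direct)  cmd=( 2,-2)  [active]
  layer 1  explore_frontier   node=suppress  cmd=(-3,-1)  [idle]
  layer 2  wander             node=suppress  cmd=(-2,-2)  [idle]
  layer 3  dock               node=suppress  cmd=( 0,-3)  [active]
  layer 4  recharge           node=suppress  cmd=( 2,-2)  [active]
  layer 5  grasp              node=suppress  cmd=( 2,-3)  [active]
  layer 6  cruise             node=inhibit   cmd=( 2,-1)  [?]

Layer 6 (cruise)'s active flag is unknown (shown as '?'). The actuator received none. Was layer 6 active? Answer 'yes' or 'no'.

If layer 6 is active=yes:
  actuator would be none
If layer 6 is active=no:
  actuator would be (2, -3)
Observed none, so layer 6 was active.

yes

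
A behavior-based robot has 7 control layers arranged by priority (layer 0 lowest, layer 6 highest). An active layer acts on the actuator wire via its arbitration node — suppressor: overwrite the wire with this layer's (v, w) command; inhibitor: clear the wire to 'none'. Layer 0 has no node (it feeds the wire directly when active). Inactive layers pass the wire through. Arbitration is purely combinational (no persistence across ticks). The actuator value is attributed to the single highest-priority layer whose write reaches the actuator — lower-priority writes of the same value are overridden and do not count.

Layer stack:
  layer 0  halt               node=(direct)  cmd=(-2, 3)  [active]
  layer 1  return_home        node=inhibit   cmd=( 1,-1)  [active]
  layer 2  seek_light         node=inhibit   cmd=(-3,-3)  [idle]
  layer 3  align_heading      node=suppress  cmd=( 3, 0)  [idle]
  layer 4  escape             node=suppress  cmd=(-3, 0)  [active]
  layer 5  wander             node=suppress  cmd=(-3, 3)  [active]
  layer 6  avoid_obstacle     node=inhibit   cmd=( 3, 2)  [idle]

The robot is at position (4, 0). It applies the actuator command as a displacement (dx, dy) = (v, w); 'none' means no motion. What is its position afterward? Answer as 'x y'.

1 3

L0 halt: active, feeds wire = (-2, 3)
L1 return_home: active, inhibitor → wire = none
L2 seek_light: idle → wire stays none
L3 align_heading: idle → wire stays none
L4 escape: active, suppressor → wire = (-3, 0)
L5 wander: active, suppressor → wire = (-3, 3)
L6 avoid_obstacle: idle → wire stays (-3, 3)
actuator = (-3, 3)
position: (4, 0) + (-3, 3) = (1, 3)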